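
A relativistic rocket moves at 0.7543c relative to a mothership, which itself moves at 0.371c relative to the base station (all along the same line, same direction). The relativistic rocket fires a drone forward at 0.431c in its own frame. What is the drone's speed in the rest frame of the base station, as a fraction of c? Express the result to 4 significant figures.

Compose velocities in two stages. Stage 1 (into S'): u₁ = (0.431+0.7543)/(1+0.431×0.7543) = 0.8945.
Stage 2 (into S): u = (0.8945+0.371)/(1+0.8945×0.371) = 0.95018, so the speed is 0.9502c.

0.9502c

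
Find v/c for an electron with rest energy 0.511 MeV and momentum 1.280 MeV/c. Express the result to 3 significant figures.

0.929

pc/(mc²) = 1.280/0.511 = 2.5049 = βγ = β/√(1−β²).
So β² = x²/(1 + x²) with x = 2.5049: x² = 6.27452, β² = 6.27452/7.27452 = 0.862534, β = 0.929.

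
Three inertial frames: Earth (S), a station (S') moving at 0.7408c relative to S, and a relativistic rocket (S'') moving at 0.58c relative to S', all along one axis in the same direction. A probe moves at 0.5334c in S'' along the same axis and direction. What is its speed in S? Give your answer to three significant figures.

0.976c

Apply u = (u'+v)/(1+u'v) twice. Probe in the station frame: (0.5334+0.58)/(1+0.5334·0.58) = 1.1134/1.309372 = 0.85033c.
That velocity, transformed to the rest frame of Earth: (0.85033+0.7408)/(1+0.85033·0.7408) = 1.59113/1.629924464 = 0.9762c.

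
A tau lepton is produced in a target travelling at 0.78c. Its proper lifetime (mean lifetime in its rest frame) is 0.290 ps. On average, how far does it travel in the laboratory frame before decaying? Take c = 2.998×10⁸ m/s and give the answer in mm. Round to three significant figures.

0.108 mm

β² = 0.6084, so γ = 1/√0.3916 = 1.598.
Lab-frame lifetime: Δt = γτ = 1.598 × 0.290 ps = 0.46342 ps.
Distance: d = vΔt = 0.78 × 2.998×10⁸ m/s × 4.6342×10^-13 s = 1.08×10^-4 m = 0.108 mm.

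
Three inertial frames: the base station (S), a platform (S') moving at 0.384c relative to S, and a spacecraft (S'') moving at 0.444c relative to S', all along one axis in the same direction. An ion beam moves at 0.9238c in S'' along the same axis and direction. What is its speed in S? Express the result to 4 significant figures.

0.9865c

First combine the ion beam and spacecraft (S''→S'): u₁ = (0.9238 + 0.444)/(1 + 0.9238×0.444) = 1.3678/1.4101672 = 0.96996.
Then combine with the platform (S'→S): u = (0.96996 + 0.384)/(1 + 0.96996×0.384) = 1.35396/1.37246464 = 0.98652.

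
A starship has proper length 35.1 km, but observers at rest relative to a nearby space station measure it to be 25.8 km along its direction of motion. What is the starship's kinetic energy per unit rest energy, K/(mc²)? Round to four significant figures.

From L = L₀/γ: γ = 35.1/25.8 = 1.36047.
K/(mc²) = γ − 1 = 1.36047 − 1 = 0.3605.

0.3605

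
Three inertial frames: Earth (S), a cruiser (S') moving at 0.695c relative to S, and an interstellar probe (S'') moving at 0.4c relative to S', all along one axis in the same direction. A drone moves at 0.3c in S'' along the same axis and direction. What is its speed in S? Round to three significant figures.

Compose velocities in two stages. Stage 1 (into S'): u₁ = (0.3+0.4)/(1+0.3×0.4) = 0.625.
Stage 2 (into S): u = (0.625+0.695)/(1+0.625×0.695) = 0.92026, so the speed is 0.920c.

0.920c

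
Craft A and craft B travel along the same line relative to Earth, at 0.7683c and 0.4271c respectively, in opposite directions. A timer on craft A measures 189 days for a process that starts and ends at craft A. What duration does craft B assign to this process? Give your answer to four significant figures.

Transform craft A's velocity into craft B's frame: (0.7683 + 0.4271)/(1 + 0.7683·0.4271) = 1.1954/1.32814093, so the relative speed is 0.90006c.
γ for this relative speed: γ = 1/√(1 − 0.810108) = 2.2948.
The clock on craft A records proper time, so craft B measures Δt = γΔτ = 2.2948 × 189 = 433.7 days.

433.7 days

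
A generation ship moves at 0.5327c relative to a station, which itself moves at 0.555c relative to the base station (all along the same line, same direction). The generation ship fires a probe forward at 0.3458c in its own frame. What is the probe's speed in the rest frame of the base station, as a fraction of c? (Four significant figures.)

0.9186c

First combine the probe and generation ship (S''→S'): u₁ = (0.3458 + 0.5327)/(1 + 0.3458×0.5327) = 0.8785/1.18420766 = 0.74185.
Then combine with the station (S'→S): u = (0.74185 + 0.555)/(1 + 0.74185×0.555) = 1.29685/1.41172675 = 0.91863.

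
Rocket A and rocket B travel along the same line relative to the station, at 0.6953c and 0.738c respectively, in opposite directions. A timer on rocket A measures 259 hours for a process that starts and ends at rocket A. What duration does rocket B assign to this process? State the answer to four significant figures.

808.1 hours

Speed of rocket A in rocket B's frame: u = (v_A + v_B)/(1 + v_A v_B/c²) = (0.6953 + 0.738)/(1 + 0.6953×0.738) = 1.4333/1.5131314 = 0.94724; |u| = 0.94724c.
At |u| = 0.94724c, γ = (1 − 0.897264)^(−1/2) = 3.1199.
The clock on rocket A records proper time, so rocket B measures Δt = γΔτ = 3.1199 × 259 = 808.1 hours.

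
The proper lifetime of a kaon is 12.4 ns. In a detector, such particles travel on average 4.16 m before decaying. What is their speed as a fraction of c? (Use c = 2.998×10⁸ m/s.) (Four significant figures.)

0.7456c

Let x = d/(cτ) = 4.160 m / (2.998×10⁸ m/s × 1.240×10^-8 s) = 1.119. Since d = βγcτ, x = βγ = β/√(1−β²).
Solving: β² = x²/(1+x²) = 1.25216/2.25216 = 0.555982, so β = 0.7456.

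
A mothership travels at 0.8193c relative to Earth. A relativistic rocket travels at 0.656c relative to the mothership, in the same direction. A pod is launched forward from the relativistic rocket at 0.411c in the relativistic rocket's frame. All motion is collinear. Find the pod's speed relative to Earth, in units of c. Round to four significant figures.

First combine the pod and relativistic rocket (S''→S'): u₁ = (0.411 + 0.656)/(1 + 0.411×0.656) = 1.067/1.269616 = 0.84041.
Then combine with the mothership (S'→S): u = (0.84041 + 0.8193)/(1 + 0.84041×0.8193) = 1.65971/1.688547913 = 0.98292.

0.9829c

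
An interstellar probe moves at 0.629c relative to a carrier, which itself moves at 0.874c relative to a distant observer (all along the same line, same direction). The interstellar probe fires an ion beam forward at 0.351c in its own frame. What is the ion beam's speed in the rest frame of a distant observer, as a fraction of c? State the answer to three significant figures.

0.985c

Compose velocities in two stages. Stage 1 (into S'): u₁ = (0.351+0.629)/(1+0.351×0.629) = 0.80277.
Stage 2 (into S): u = (0.80277+0.874)/(1+0.80277×0.874) = 0.9854, so the speed is 0.985c.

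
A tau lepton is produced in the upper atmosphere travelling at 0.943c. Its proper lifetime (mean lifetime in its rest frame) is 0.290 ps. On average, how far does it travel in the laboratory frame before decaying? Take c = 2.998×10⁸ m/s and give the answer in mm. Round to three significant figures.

With β = 0.943, γ = 1/√(1 − 0.943²) = 1/√0.110751 = 3.0049.
Lab-frame lifetime: Δt = γτ = 3.0049 × 0.290 ps = 0.87142 ps.
Distance: d = vΔt = 0.943 × 2.998×10⁸ m/s × 8.7142×10^-13 s = 2.46×10^-4 m = 0.246 mm.

0.246 mm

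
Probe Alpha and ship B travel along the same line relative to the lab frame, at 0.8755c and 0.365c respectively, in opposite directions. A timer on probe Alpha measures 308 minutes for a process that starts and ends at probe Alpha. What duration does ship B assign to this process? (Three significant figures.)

903 minutes

The velocity of probe Alpha relative to ship B is (0.8755 + 0.365)c / (1 + 0.8755×0.365) = 0.94009c; relative speed 0.94009c.
At |u| = 0.94009c, γ = (1 − 0.883769)^(−1/2) = 2.9332.
The clock on probe Alpha records proper time, so ship B measures Δt = γΔτ = 2.9332 × 308 = 903 minutes.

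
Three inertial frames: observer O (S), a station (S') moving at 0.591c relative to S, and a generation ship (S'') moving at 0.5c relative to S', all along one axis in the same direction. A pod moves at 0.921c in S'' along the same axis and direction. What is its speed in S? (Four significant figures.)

Compose velocities in two stages. Stage 1 (into S'): u₁ = (0.921+0.5)/(1+0.921×0.5) = 0.97295.
Stage 2 (into S): u = (0.97295+0.591)/(1+0.97295×0.591) = 0.99298, so the speed is 0.9930c.

0.9930c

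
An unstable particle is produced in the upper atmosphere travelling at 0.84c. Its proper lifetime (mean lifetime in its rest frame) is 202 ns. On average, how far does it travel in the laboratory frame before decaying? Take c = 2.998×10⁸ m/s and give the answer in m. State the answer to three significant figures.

With β = 0.84, γ = 1/√(1 − 0.84²) = 1/√0.2944 = 1.843.
Lab-frame lifetime: Δt = γτ = 1.843 × 202 ns = 372.29 ns.
Distance: d = vΔt = 0.84 × 2.998×10⁸ m/s × 3.7229×10^-7 s = 93.8 m.

93.8 m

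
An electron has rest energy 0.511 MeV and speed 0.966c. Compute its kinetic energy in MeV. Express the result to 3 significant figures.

β² = 0.933156, so γ = 1/√0.066844 = 3.8678.
Kinetic energy: K = (γ − 1)mc² = (3.8678 − 1) × 0.511 MeV = 2.8678 × 0.511 = 1.47 MeV.

1.47 MeV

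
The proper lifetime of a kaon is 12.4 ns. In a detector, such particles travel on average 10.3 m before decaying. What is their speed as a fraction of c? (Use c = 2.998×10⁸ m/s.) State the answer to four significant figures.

0.9406c

Let x = d/(cτ) = 10.30 m / (2.998×10⁸ m/s × 1.240×10^-8 s) = 2.7707. Since d = βγcτ, x = βγ = β/√(1−β²).
Solving: β² = x²/(1+x²) = 7.67678/8.67678 = 0.88475, so β = 0.9406.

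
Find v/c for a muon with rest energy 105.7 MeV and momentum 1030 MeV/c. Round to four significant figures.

βγ = pc/(mc²) = 1030/105.7 = 9.7446.
Since γ² = 1 + (βγ)² = 95.9572, γ = √95.9572 = 9.79577, and β = (βγ)/γ = 9.7446/9.79577 = 0.9948.

0.9948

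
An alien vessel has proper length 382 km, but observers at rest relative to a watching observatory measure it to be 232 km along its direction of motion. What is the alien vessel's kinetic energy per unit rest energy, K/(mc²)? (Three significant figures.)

0.647

γ = L₀/L = 382/232 = 1.64655.
K/(mc²) = γ − 1 = 1.64655 − 1 = 0.647.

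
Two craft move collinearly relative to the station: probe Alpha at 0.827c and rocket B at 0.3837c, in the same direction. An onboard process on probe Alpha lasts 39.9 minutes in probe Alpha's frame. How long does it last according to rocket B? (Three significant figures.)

Speed of probe Alpha in rocket B's frame: u = (v_A − v_B)/(1 − v_A v_B/c²) = (0.827 − 0.3837)/(1 − 0.827×0.3837) = 0.4433/0.6826801 = 0.64935; |u| = 0.64935c.
At |u| = 0.64935c, γ = (1 − 0.421655)^(−1/2) = 1.3149.
Probe Alpha's interval is proper; time dilation gives Δt_B = γΔτ = 1.3149 × 39.9 minutes = 52.5 minutes.

52.5 minutes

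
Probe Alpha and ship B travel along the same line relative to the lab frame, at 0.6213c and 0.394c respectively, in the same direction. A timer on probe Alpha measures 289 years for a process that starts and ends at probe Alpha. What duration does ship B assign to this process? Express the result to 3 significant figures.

303 years

The velocity of probe Alpha relative to ship B is (0.6213 − 0.394)c / (1 − 0.6213×0.394) = 0.30098c; relative speed 0.30098c.
γ for this relative speed: γ = 1/√(1 − 0.090589) = 1.0486.
Probe Alpha's interval is proper; time dilation gives Δt_B = γΔτ = 1.0486 × 289 years = 303 years.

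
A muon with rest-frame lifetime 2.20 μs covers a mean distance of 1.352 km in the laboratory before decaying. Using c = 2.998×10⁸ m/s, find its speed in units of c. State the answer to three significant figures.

0.899c

d = βγcτ ⇒ βγ = d/(cτ) = 1352 m / (659.56 m) = 2.0499.
β = (βγ)/√(1+(βγ)²) = 2.0499/√5.20209 = 0.899.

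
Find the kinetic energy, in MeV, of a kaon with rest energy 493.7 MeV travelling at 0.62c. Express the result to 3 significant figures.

136 MeV

β² = 0.3844, so γ = 1/√0.6156 = 1.27453.
Kinetic energy: K = (γ − 1)mc² = (1.27453 − 1) × 493.7 MeV = 0.27453 × 493.7 = 136 MeV.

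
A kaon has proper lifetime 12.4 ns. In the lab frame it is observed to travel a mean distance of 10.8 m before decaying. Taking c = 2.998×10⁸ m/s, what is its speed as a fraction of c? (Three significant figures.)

d = βγcτ ⇒ βγ = d/(cτ) = 10.80 m / (3.71752 m) = 2.9052.
β = (βγ)/√(1+(βγ)²) = 2.9052/√9.44019 = 0.946.

0.946c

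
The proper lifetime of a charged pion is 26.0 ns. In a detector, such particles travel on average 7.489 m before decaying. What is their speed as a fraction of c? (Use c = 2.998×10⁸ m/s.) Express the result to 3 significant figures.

d = βγcτ ⇒ βγ = d/(cτ) = 7.489 m / (7.7948 m) = 0.96077.
β = (βγ)/√(1+(βγ)²) = 0.96077/√1.923079 = 0.693.

0.693c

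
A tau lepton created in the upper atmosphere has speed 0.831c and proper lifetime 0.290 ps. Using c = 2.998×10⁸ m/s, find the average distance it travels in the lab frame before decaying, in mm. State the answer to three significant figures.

0.130 mm

γ = 1/√(1 − β²) = 1/√(1 − 0.690561) = 1/√0.309439 = 1/0.556272 = 1.7977.
Lab-frame lifetime: Δt = γτ = 1.7977 × 0.290 ps = 0.52133 ps.
Distance: d = vΔt = 0.831 × 2.998×10⁸ m/s × 5.2133×10^-13 s = 1.30×10^-4 m = 0.130 mm.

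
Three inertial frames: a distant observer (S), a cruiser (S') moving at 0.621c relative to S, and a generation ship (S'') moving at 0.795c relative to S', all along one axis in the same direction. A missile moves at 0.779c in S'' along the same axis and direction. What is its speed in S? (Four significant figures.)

0.9934c

Compose velocities in two stages. Stage 1 (into S'): u₁ = (0.779+0.795)/(1+0.779×0.795) = 0.97202.
Stage 2 (into S): u = (0.97202+0.621)/(1+0.97202×0.621) = 0.99339, so the speed is 0.9934c.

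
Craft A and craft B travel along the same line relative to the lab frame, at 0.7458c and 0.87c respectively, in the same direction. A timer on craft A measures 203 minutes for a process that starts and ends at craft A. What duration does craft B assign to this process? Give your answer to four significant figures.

217.0 minutes

Transform craft A's velocity into craft B's frame: (0.7458 − 0.87)/(1 − 0.7458·0.87) = −0.1242/0.351154, so the relative speed is 0.35369c.
γ for this relative speed: γ = 1/√(1 − 0.125097) = 1.0691.
The clock on craft A records proper time, so craft B measures Δt = γΔτ = 1.0691 × 203 = 217.0 minutes.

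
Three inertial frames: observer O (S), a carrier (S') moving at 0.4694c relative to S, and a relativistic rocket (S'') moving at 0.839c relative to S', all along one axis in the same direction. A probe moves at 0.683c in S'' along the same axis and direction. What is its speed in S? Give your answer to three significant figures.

0.988c

First combine the probe and relativistic rocket (S''→S'): u₁ = (0.683 + 0.839)/(1 + 0.683×0.839) = 1.522/1.573037 = 0.96756.
Then combine with the carrier (S'→S): u = (0.96756 + 0.4694)/(1 + 0.96756×0.4694) = 1.43696/1.454172664 = 0.98816.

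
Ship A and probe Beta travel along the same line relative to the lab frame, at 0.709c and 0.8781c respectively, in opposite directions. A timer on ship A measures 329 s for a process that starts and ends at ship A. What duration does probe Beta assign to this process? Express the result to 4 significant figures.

The velocity of ship A relative to probe Beta is (0.709 + 0.8781)c / (1 + 0.709×0.8781) = 0.97814c; relative speed 0.97814c.
At |u| = 0.97814c, γ = (1 − 0.956758)^(−1/2) = 4.8089.
The clock on ship A records proper time, so probe Beta measures Δt = γΔτ = 4.8089 × 329 = 1582 s.

1582 s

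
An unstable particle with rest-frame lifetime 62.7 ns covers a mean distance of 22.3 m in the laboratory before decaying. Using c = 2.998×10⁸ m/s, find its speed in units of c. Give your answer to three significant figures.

0.765c

Lab distance = (lab lifetime)·v = γτ·βc, so βγ = d/(cτ) = 22.30/(2.998×10⁸ × 6.270×10^-8) = 1.1863.
With βγ = 1.1863: γ² = 1 + (βγ)² = 2.40731, and β = (βγ)/γ = 1.1863/1.55155 = 0.765.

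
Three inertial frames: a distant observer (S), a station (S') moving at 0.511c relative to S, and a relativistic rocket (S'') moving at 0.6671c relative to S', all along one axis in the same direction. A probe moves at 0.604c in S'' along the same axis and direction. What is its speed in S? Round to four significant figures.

0.9686c

First combine the probe and relativistic rocket (S''→S'): u₁ = (0.604 + 0.6671)/(1 + 0.604×0.6671) = 1.2711/1.4029284 = 0.90603.
Then combine with the station (S'→S): u = (0.90603 + 0.511)/(1 + 0.90603×0.511) = 1.41703/1.46298133 = 0.96859.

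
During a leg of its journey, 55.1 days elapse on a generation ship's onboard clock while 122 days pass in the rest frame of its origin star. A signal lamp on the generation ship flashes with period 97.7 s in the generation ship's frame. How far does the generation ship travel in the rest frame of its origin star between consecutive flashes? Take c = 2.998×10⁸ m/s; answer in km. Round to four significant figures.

From Δt = γΔτ: γ = 122/55.1 = 2.21416.
β = √(1 − 1/γ²) = 0.8922. Lab-frame period = γτ = 2.21416×97.7 s = 216.32 s. Distance = βc × γτ = 0.8922 × 2.998×10⁸ m/s × 216.32 s = 5.7862×10^10 m = 5.786×10^7 km.

5.786×10^7 km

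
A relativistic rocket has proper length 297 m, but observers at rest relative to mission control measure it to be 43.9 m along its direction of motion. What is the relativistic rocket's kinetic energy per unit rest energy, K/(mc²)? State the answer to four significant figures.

5.765

From L = L₀/γ: γ = 297/43.9 = 6.76538.
Since K = (γ−1)mc², K/(mc²) = 6.76538 − 1 = 5.765.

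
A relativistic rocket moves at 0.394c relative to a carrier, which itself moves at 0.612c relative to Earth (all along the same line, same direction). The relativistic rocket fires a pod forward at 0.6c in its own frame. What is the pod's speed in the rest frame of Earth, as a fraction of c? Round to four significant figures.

0.9490c

First combine the pod and relativistic rocket (S''→S'): u₁ = (0.6 + 0.394)/(1 + 0.6×0.394) = 0.994/1.2364 = 0.80395.
Then combine with the carrier (S'→S): u = (0.80395 + 0.612)/(1 + 0.80395×0.612) = 1.41595/1.4920174 = 0.94902.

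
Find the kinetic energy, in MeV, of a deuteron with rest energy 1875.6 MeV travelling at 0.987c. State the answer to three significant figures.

9790 MeV

Lorentz factor: γ = (1 − 0.974169)^(−1/2) = 6.222.
Kinetic energy: K = (γ − 1)mc² = (6.222 − 1) × 1875.6 MeV = 5.222 × 1875.6 = 9790 MeV.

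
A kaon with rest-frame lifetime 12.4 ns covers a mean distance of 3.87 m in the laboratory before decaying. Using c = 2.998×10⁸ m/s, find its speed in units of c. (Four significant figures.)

Let x = d/(cτ) = 3.870 m / (2.998×10⁸ m/s × 1.240×10^-8 s) = 1.041. Since d = βγcτ, x = βγ = β/√(1−β²).
Solving: β² = x²/(1+x²) = 1.08368/2.08368 = 0.52008, so β = 0.7212.

0.7212c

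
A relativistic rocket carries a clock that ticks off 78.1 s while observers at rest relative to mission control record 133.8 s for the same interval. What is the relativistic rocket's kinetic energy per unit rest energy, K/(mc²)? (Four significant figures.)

0.7132

From Δt = γΔτ: γ = 133.8/78.1 = 1.71319.
Since K = (γ−1)mc², K/(mc²) = 1.71319 − 1 = 0.7132.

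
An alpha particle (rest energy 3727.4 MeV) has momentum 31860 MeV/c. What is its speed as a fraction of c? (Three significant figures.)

0.993c

βγ = pc/(mc²) = 31860/3727.4 = 8.5475.
Since γ² = 1 + (βγ)² = 74.0598, γ = √74.0598 = 8.6058, and β = (βγ)/γ = 8.5475/8.6058 = 0.993.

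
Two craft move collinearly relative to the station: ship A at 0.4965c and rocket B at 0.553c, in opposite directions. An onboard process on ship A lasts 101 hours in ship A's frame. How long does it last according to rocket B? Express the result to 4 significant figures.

178.0 hours

Transform ship A's velocity into rocket B's frame: (0.4965 + 0.553)/(1 + 0.4965·0.553) = 1.0495/1.2745645, so the relative speed is 0.82342c.
At |u| = 0.82342c, γ = (1 − 0.67802)^(−1/2) = 1.7623.
The clock on ship A records proper time, so rocket B measures Δt = γΔτ = 1.7623 × 101 = 178.0 hours.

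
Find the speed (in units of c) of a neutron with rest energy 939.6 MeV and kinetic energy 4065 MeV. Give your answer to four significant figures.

γ = 1 + K/(mc²) = 1 + 4065/939.6 = 5.3263.
β = √(1 − 1/γ²) = √(1 − 0.0352492) = √0.9647508 = 0.9822.

0.9822c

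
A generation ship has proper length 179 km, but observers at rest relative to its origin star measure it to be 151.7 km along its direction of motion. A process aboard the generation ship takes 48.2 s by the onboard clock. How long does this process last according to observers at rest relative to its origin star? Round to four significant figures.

Length contraction gives γ = L₀/L = 179/151.7 = 1.17996.
Δt = γΔτ = 1.17996 × 48.2 = 56.87 s.

56.87 s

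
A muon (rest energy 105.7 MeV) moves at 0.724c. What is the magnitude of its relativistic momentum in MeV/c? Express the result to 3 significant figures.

γ = 1/√(1 − β²) = 1/√(1 − 0.524176) = 1/√0.475824 = 1/0.6898 = 1.4497.
Momentum: p = γβ·mc = 1.4497 × 0.724 × 105.7 MeV/c = 111 MeV/c.

111 MeV/c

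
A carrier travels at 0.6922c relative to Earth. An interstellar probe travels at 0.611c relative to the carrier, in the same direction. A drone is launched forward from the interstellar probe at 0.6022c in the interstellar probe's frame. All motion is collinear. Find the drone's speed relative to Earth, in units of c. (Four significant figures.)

First combine the drone and interstellar probe (S''→S'): u₁ = (0.6022 + 0.611)/(1 + 0.6022×0.611) = 1.2132/1.3679442 = 0.88688.
Then combine with the carrier (S'→S): u = (0.88688 + 0.6922)/(1 + 0.88688×0.6922) = 1.57908/1.613898336 = 0.97843.

0.9784c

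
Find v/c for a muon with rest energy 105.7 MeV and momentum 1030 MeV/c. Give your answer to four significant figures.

0.9948

βγ = pc/(mc²) = 1030/105.7 = 9.7446.
Since γ² = 1 + (βγ)² = 95.9572, γ = √95.9572 = 9.79577, and β = (βγ)/γ = 9.7446/9.79577 = 0.9948.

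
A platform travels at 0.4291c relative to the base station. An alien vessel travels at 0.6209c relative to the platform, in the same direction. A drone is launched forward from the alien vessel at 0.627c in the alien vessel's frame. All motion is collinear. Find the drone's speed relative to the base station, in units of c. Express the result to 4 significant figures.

0.9581c

Compose velocities in two stages. Stage 1 (into S'): u₁ = (0.627+0.6209)/(1+0.627×0.6209) = 0.89822.
Stage 2 (into S): u = (0.89822+0.4291)/(1+0.89822×0.4291) = 0.95806, so the speed is 0.9581c.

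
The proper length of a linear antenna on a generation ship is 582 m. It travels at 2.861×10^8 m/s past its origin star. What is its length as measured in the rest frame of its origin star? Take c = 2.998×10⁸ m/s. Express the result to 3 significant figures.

174 m

β = v/c = (2.861×10^8 m/s)/(2.998×10⁸ m/s) = 0.954303.
Lorentz factor: γ = (1 − 0.9106942)^(−1/2) = 3.3463.
Along the direction of motion the measured length is L₀/γ = 582/3.3463 = 174 m.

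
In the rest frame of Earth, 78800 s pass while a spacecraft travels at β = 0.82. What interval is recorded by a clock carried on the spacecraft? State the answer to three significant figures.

45100 s

Lorentz factor: γ = (1 − 0.6724)^(−1/2) = 1.7471.
The spacecraft's clock runs slow as seen from Earth, so Δτ = Δt/γ = 78800/1.7471 = 45100 s.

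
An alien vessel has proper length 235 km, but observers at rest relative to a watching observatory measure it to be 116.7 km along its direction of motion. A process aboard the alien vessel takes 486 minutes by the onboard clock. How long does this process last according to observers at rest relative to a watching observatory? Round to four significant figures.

978.7 minutes

From L = L₀/γ: γ = 235/116.7 = 2.01371.
The same γ dilates the second interval: 2.01371 × 486 minutes = 978.7 minutes.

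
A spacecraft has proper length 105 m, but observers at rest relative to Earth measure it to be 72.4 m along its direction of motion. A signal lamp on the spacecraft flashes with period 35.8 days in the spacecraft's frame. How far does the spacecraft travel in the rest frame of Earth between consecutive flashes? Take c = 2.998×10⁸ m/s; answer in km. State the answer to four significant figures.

Length contraction gives γ = L₀/L = 105/72.4 = 1.45028.
β = √(1 − 1/γ²) = 0.72426. Lab-frame period = γτ = 1.45028×35.8 days = 51.92 days. Distance = βc × γτ = 0.72426 × 2.998×10⁸ m/s × 4485888 s = 9.7403×10^14 m = 9.740×10^11 km.

9.740×10^11 km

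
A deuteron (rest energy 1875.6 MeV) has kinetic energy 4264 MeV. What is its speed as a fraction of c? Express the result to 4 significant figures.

γ = 1 + K/(mc²) = 1 + 4264/1875.6 = 3.2734.
β = √(1 − 1/γ²) = √(1 − 0.0933258) = √0.9066742 = 0.9522.

0.9522c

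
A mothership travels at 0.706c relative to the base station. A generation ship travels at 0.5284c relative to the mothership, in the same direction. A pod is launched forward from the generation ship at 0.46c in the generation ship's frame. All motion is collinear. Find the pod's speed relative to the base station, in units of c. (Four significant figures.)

Compose velocities in two stages. Stage 1 (into S'): u₁ = (0.46+0.5284)/(1+0.46×0.5284) = 0.79513.
Stage 2 (into S): u = (0.79513+0.706)/(1+0.79513×0.706) = 0.96142, so the speed is 0.9614c.

0.9614c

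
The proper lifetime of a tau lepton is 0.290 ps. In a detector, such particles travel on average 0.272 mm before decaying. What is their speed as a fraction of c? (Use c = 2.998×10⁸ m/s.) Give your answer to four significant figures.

Let x = d/(cτ) = 2.720×10^-4 m / (2.998×10⁸ m/s × 2.900×10^-13 s) = 3.1285. Since d = βγcτ, x = βγ = β/√(1−β²).
Solving: β² = x²/(1+x²) = 9.78751/10.78751 = 0.9073, so β = 0.9525.

0.9525c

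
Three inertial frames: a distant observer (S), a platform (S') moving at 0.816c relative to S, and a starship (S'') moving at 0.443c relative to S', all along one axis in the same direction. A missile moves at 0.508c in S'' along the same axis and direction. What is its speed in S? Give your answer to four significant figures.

0.9748c

First combine the missile and starship (S''→S'): u₁ = (0.508 + 0.443)/(1 + 0.508×0.443) = 0.951/1.225044 = 0.7763.
Then combine with the platform (S'→S): u = (0.7763 + 0.816)/(1 + 0.7763×0.816) = 1.5923/1.6334608 = 0.9748.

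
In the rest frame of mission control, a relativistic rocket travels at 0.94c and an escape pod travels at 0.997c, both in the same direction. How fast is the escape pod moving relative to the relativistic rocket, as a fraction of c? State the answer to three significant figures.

Transform to the relativistic rocket's frame: u' = (u − v)/(1 − uv/c²).
u' = (0.997 − 0.94)/(1 − 0.997×0.94) = 0.057/0.06282 = 0.90735.
Speed in the relativistic rocket's frame: 0.907c (in the same direction).

0.907c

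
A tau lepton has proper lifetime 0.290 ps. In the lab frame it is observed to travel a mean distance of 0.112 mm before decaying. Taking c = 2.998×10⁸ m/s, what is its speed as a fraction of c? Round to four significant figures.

Let x = d/(cτ) = 1.120×10^-4 m / (2.998×10⁸ m/s × 2.900×10^-13 s) = 1.2882. Since d = βγcτ, x = βγ = β/√(1−β²).
Solving: β² = x²/(1+x²) = 1.65946/2.65946 = 0.623984, so β = 0.7899.

0.7899c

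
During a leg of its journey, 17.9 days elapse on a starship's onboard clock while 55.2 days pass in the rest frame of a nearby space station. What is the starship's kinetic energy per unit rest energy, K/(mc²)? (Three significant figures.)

2.08

γ = Δt/Δτ = 55.2/17.9 = 3.0838.
K/(mc²) = γ − 1 = 3.0838 − 1 = 2.08.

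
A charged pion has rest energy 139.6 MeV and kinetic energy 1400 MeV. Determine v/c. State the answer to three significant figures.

K = (γ−1)mc², so γ = 1 + 1400/139.6 = 11.029.
Then v/c = √(1 − γ⁻²) = √(1 − 0.00822106) = √0.99177894 = 0.996.

0.996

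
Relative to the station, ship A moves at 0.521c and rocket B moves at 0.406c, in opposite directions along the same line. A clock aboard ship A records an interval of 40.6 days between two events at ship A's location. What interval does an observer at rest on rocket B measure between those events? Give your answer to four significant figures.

Transform ship A's velocity into rocket B's frame: (0.521 + 0.406)/(1 + 0.521·0.406) = 0.927/1.211526, so the relative speed is 0.76515c.
At |u| = 0.76515c, γ = (1 − 0.585455)^(−1/2) = 1.5532.
The clock on ship A records proper time, so rocket B measures Δt = γΔτ = 1.5532 × 40.6 = 63.06 days.

63.06 days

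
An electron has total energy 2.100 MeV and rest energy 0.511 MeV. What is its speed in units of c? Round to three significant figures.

Total energy E = γmc² gives γ = 2.100/0.511 = 4.1096.
Hence β = √(1 − 1/γ²) = √(1 − 0.0592108) = √0.9407892 = 0.970.

0.970c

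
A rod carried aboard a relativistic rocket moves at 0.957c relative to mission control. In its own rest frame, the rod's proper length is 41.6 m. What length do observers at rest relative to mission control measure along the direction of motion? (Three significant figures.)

12.1 m

γ = 1/√(1 − β²) = 1/√(1 − 0.915849) = 1/√0.084151 = 1/0.290088 = 3.4472.
Along the direction of motion the measured length is L₀/γ = 41.6/3.4472 = 12.1 m.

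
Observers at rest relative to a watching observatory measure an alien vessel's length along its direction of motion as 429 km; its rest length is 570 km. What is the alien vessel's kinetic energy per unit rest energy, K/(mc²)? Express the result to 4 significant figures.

γ = L₀/L = 570/429 = 1.32867.
K/(mc²) = γ − 1 = 1.32867 − 1 = 0.3287.

0.3287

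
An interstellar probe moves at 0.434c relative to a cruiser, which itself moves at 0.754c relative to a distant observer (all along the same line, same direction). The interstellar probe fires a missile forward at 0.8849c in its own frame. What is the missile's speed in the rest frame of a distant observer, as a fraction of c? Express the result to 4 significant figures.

0.9933c

Compose velocities in two stages. Stage 1 (into S'): u₁ = (0.8849+0.434)/(1+0.8849×0.434) = 0.95293.
Stage 2 (into S): u = (0.95293+0.754)/(1+0.95293×0.754) = 0.99326, so the speed is 0.9933c.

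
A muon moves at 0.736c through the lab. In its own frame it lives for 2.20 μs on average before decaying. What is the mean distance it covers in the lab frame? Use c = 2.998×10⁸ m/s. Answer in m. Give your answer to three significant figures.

717 m

β² = 0.541696, so γ = 1/√0.458304 = 1.4771.
Lab-frame lifetime: Δt = γτ = 1.4771 × 2.20 μs = 3.2496 μs.
Distance: d = vΔt = 0.736 × 2.998×10⁸ m/s × 3.2496×10^-6 s = 717 m.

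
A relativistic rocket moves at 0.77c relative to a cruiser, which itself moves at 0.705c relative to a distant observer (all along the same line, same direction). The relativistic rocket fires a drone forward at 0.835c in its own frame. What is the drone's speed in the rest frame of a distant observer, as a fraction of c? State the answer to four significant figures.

0.9960c

Apply u = (u'+v)/(1+u'v) twice. Drone in the cruiser frame: (0.835+0.77)/(1+0.835·0.77) = 1.605/1.64295 = 0.9769c.
That velocity, transformed to the rest frame of a distant observer: (0.9769+0.705)/(1+0.9769·0.705) = 1.6819/1.6887145 = 0.99596c.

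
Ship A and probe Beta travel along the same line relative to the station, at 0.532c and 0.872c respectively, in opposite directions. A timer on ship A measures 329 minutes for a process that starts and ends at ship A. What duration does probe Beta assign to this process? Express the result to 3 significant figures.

Speed of ship A in probe Beta's frame: u = (v_A + v_B)/(1 + v_A v_B/c²) = (0.532 + 0.872)/(1 + 0.532×0.872) = 1.404/1.463904 = 0.95908; |u| = 0.95908c.
At |u| = 0.95908c, γ = (1 − 0.919834)^(−1/2) = 3.5319.
The clock on ship A records proper time, so probe Beta measures Δt = γΔτ = 3.5319 × 329 = 1160 minutes.

1160 minutes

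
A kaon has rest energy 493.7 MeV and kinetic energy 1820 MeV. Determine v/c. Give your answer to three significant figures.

K = (γ−1)mc², so γ = 1 + 1820/493.7 = 4.6864.
Then v/c = √(1 − γ⁻²) = √(1 − 0.0455325) = √0.9544675 = 0.977.

0.977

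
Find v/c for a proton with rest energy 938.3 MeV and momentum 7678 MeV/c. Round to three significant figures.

pc/(mc²) = 7678/938.3 = 8.1829 = βγ = β/√(1−β²).
So β² = x²/(1 + x²) with x = 8.1829: x² = 66.9599, β² = 66.9599/67.9599 = 0.985285, β = 0.993.

0.993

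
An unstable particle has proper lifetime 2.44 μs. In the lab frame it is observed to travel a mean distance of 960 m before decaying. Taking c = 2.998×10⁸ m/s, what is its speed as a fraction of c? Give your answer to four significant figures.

d = βγcτ ⇒ βγ = d/(cτ) = 960.0 m / (731.512 m) = 1.3124.
β = (βγ)/√(1+(βγ)²) = 1.3124/√2.72239 = 0.7954.

0.7954c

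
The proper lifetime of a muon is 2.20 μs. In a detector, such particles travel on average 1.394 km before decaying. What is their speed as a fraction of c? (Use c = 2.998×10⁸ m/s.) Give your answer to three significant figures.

d = βγcτ ⇒ βγ = d/(cτ) = 1394 m / (659.56 m) = 2.1135.
β = (βγ)/√(1+(βγ)²) = 2.1135/√5.46688 = 0.904.

0.904c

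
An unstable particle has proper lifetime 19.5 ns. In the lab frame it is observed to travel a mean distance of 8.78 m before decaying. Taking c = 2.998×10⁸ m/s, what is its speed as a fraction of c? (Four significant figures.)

0.8324c

d = βγcτ ⇒ βγ = d/(cτ) = 8.780 m / (5.8461 m) = 1.5019.
β = (βγ)/√(1+(βγ)²) = 1.5019/√3.2557 = 0.8324.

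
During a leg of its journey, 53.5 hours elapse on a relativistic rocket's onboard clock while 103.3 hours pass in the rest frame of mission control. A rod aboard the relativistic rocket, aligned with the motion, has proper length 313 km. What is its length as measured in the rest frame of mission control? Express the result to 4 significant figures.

162.1 km

The time-dilation ratio gives γ = 103.3/53.5 = 1.93084.
L = L₀/γ = 313/1.93084 = 162.1 km.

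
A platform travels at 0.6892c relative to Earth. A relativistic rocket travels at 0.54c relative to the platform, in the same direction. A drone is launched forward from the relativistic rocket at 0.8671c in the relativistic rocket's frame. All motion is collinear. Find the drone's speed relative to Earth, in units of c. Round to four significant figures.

0.9922c

Compose velocities in two stages. Stage 1 (into S'): u₁ = (0.8671+0.54)/(1+0.8671×0.54) = 0.95836.
Stage 2 (into S): u = (0.95836+0.6892)/(1+0.95836×0.6892) = 0.99221, so the speed is 0.9922c.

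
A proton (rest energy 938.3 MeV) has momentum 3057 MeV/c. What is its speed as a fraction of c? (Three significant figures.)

βγ = pc/(mc²) = 3057/938.3 = 3.258.
Since γ² = 1 + (βγ)² = 11.6146, γ = √11.6146 = 3.40802, and β = (βγ)/γ = 3.258/3.40802 = 0.956.

0.956c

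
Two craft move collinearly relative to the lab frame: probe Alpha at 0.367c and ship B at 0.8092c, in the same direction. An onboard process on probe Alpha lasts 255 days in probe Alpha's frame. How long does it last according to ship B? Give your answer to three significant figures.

The velocity of probe Alpha relative to ship B is (0.367 − 0.8092)c / (1 − 0.367×0.8092) = −0.629c; relative speed 0.629c.
At |u| = 0.629c, γ = (1 − 0.395641)^(−1/2) = 1.2863.
Probe Alpha's interval is proper; time dilation gives Δt_B = γΔτ = 1.2863 × 255 days = 328 days.

328 days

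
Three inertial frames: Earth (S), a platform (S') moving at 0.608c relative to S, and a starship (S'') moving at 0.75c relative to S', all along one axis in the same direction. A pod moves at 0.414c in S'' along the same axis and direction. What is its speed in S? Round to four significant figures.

0.9715c

Apply u = (u'+v)/(1+u'v) twice. Pod in the platform frame: (0.414+0.75)/(1+0.414·0.75) = 1.164/1.3105 = 0.88821c.
That velocity, transformed to the rest frame of Earth: (0.88821+0.608)/(1+0.88821·0.608) = 1.49621/1.54003168 = 0.97154c.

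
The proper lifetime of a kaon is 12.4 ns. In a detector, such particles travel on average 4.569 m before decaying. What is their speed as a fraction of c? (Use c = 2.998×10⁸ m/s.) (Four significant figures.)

Let x = d/(cτ) = 4.569 m / (2.998×10⁸ m/s × 1.240×10^-8 s) = 1.229. Since d = βγcτ, x = βγ = β/√(1−β²).
Solving: β² = x²/(1+x²) = 1.51044/2.51044 = 0.601663, so β = 0.7757.

0.7757c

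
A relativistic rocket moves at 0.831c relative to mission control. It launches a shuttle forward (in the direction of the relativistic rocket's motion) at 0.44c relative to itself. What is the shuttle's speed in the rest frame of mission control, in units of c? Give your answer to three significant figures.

Relativistic velocity addition: u = (u' + v)/(1 + u'v/c²), with u' = 0.44c and v = 0.831c.
Numerator: 0.44 + 0.831 = 1.271. Denominator: 1 + (0.44)(0.831) = 1.36564.
u = 1.271/1.36564 = 0.9307, so the speed is 0.931c.

0.931c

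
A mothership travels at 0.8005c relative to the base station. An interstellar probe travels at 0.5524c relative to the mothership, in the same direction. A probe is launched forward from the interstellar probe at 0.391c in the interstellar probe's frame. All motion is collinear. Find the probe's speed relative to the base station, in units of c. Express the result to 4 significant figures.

First combine the probe and interstellar probe (S''→S'): u₁ = (0.391 + 0.5524)/(1 + 0.391×0.5524) = 0.9434/1.2159884 = 0.77583.
Then combine with the mothership (S'→S): u = (0.77583 + 0.8005)/(1 + 0.77583×0.8005) = 1.57633/1.621051915 = 0.97241.

0.9724c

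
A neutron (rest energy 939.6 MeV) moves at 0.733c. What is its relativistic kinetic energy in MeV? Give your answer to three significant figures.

With β = 0.733, γ = 1/√(1 − 0.733²) = 1/√0.462711 = 1.47009.
Kinetic energy: K = (γ − 1)mc² = (1.47009 − 1) × 939.6 MeV = 0.47009 × 939.6 = 442 MeV.

442 MeV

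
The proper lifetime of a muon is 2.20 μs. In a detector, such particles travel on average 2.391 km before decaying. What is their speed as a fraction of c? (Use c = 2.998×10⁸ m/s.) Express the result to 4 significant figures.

0.9640c

Let x = d/(cτ) = 2391 m / (2.998×10⁸ m/s × 2.200×10^-6 s) = 3.6251. Since d = βγcτ, x = βγ = β/√(1−β²).
Solving: β² = x²/(1+x²) = 13.1414/14.1414 = 0.929286, so β = 0.9640.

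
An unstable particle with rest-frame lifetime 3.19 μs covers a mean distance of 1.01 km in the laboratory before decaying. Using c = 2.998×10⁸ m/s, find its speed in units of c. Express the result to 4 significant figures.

0.7261c

Lab distance = (lab lifetime)·v = γτ·βc, so βγ = d/(cτ) = 1010/(2.998×10⁸ × 3.190×10^-6) = 1.0561.
With βγ = 1.0561: γ² = 1 + (βγ)² = 2.11535, and β = (βγ)/γ = 1.0561/1.45442 = 0.7261.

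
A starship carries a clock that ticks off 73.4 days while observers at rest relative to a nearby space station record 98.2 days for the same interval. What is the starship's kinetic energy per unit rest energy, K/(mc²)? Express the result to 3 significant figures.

0.338

From Δt = γΔτ: γ = 98.2/73.4 = 1.33787.
K/(mc²) = γ − 1 = 1.33787 − 1 = 0.338.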